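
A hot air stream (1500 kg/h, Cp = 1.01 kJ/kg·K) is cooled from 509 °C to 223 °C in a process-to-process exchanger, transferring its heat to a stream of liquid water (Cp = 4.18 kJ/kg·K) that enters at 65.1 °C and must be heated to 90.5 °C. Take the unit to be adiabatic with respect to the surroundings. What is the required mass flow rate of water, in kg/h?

ṁ_c = 4080 kg/h

Heat released by hot stream: Q = 1500 × 1.01 × (509 − 223) = 433290 kJ/h
Energy balance on cold side (adiabatic exchanger): Q = ṁ_c·Cp_c·(T_c,out − T_c,in)
ṁ_c = 433290 / [4.18 × (90.5 − 65.1)] = 4081 kg/h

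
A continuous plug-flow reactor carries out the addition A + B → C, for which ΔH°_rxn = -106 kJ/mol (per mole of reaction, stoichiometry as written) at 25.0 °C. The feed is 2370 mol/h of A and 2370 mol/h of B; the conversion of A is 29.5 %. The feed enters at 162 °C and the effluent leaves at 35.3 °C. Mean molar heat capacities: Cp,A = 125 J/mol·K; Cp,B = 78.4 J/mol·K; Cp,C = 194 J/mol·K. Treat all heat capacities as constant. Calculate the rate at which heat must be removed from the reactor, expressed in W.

Q_out = 37600 W

Extent of reaction ξ = 0.295 × 2370 = 699.15 mol/h
Reaction term: ξ·ΔH°_rxn = 699.15 × -106 = -74110 kJ/h
Sensible, feed 162→25 °C: -66042 kJ/h
Outlet flows (mol/h): A 1670.8, B 1670.8, C 699.15
Sensible, products 25→35.3 °C: 4897.5 kJ/h
Q = ΔH = -135250 kJ/h = -37.571 kW
Heat removed = 37571 W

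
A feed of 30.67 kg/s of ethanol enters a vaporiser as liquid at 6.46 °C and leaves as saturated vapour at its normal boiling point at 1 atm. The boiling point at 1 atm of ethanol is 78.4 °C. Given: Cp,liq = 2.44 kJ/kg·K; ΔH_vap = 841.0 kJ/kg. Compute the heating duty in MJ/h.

Q = 112000 MJ/h

liquid 6.46→78.4 °C: 175.53 kJ/kg
vaporisation at 78.4 °C: 841 kJ/kg
Δh = 175.53 + 841 = 1016.5 kJ/kg
Q = ṁ·Δh = 30.67 kg/s × 1016.5 kJ/kg = 31177 kJ/s
|Q| = 31177 kW = 112240 MJ/h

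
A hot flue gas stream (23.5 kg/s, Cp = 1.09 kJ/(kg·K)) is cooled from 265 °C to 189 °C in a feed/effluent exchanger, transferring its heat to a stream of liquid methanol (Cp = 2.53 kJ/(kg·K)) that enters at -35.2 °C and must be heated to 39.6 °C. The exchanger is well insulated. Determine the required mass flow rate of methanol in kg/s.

Heat released by hot stream: Q = 23.5 × 1.09 × (265 − 189) = 1946.7 kJ/s
Energy balance on cold side (adiabatic exchanger): Q = ṁ_c·Cp_c·(T_c,out − T_c,in)
ṁ_c = 1946.7 / [2.53 × (39.6 − -35.2)] = 10.287 kg/s

ṁ_c = 10.3 kg/s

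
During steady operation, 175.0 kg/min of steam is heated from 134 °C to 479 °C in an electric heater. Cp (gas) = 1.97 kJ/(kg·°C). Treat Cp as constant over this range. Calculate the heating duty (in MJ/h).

Q = 7140 MJ/h

Q = ṁ·Cp·ΔT = 175.0 × 1.97 × (479 − 134) = 118940 kJ/min
Converting: 118940 / 60 s = 1982.3 kW
Heating duty = 7136.3 MJ/h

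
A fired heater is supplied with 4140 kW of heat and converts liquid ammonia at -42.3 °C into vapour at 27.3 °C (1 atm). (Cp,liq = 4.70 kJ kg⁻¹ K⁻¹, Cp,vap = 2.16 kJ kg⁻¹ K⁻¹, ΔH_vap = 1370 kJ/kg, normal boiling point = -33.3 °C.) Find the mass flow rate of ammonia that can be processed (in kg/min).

ṁ = 161 kg/min

Δh = 4.70×(-33.3−-42.3) + 1370 + 2.16×(27.3−-33.3) = 1543.2 kJ/kg
Q = 4140 kW = 4140 kJ/s = 248400 kJ/min
ṁ = Q/Δh = 248400 / 1543.2 = 160.96 kg/min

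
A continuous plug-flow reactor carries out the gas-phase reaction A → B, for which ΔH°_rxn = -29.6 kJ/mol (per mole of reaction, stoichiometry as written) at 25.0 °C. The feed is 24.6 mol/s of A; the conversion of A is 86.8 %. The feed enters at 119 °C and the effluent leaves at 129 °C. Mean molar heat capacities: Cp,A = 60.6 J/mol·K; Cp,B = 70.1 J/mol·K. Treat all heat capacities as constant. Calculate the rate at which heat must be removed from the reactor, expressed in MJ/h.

Extent of reaction ξ = 0.868 × 24.6 = 21.353 mol/s
Reaction term: ξ·ΔH°_rxn = 21.353 × -29.6 = -632.04 kJ/s
Sensible, feed 119→25 °C: -140.13 kJ/s
Outlet flows (mol/s): A 3.2472, B 21.353
Sensible, products 25→129 °C: 176.14 kJ/s
Q = ΔH = -596.04 kJ/s = -596.04 kW
Heat removed = 2145.7 MJ/h

Q_out = 2150 MJ/h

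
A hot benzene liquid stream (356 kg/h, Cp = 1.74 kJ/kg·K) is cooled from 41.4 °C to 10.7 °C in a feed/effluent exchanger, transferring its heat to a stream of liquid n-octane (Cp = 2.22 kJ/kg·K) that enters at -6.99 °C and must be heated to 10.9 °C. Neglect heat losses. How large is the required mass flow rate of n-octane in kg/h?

ṁ_c = 479 kg/h

Heat released by hot stream: Q = 356 × 1.74 × (41.4 − 10.7) = 19017 kJ/h
Energy balance on cold side (adiabatic exchanger): Q = ṁ_c·Cp_c·(T_c,out − T_c,in)
ṁ_c = 19017 / [2.22 × (10.9 − -6.99)] = 478.82 kg/h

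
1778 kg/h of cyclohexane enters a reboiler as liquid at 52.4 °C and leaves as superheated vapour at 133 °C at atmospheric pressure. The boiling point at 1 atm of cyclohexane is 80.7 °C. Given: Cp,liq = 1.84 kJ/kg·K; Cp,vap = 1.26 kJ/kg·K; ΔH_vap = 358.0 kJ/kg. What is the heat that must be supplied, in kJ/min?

Q = 14100 kJ/min

liquid 52.4→80.7 °C: 52.072 kJ/kg
vaporisation at 80.7 °C: 358 kJ/kg
vapour 80.7→133 °C: 65.898 kJ/kg
Δh = 52.072 + 358 + 65.898 = 475.97 kJ/kg
Q = ṁ·Δh = 1778 kg/h × 475.97 kJ/kg = 846270 kJ/h
|Q| = 235.08 kW = 14105 kJ/min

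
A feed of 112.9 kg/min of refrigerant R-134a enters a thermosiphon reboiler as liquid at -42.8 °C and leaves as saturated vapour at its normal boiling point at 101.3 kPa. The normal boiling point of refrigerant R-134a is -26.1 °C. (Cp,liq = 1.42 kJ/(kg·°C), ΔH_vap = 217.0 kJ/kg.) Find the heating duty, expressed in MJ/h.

liquid -42.8→-26.1 °C: 23.714 kJ/kg
vaporisation at -26.1 °C: 217 kJ/kg
Δh = 23.714 + 217 = 240.71 kJ/kg
Q = ṁ·Δh = 112.9 kg/min × 240.71 kJ/kg = 27177 kJ/min
|Q| = 452.94 kW = 1630.6 MJ/h

Q = 1630 MJ/h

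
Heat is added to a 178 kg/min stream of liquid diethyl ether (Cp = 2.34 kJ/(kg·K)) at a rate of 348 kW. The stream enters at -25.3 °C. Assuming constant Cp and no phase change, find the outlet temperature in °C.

T_out = 24.8 °C

Q = 348 kW = 20880 kJ/min
ΔT = Q/(ṁ·Cp) = 20880/(178×2.34) = 50.13 K
T_out = -25.3 + 50.13 = 24.83 °C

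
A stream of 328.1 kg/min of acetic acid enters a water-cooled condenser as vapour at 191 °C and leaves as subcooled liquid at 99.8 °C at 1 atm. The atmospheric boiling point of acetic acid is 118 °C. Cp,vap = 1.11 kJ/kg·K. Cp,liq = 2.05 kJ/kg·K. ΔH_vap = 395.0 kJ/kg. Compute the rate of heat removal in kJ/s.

Q_c = 2810 kJ/s

vapour 191→118 °C: -81.03 kJ/kg
condensation at 118 °C: -395 kJ/kg
liquid 118→99.8 °C: -37.31 kJ/kg
Δh = -81.03 + -395 + -37.31 = -513.34 kJ/kg
Q = ṁ·Δh = 328.1 kg/min × -513.34 kJ/kg = -168430 kJ/min
|Q| = 2807.1 kW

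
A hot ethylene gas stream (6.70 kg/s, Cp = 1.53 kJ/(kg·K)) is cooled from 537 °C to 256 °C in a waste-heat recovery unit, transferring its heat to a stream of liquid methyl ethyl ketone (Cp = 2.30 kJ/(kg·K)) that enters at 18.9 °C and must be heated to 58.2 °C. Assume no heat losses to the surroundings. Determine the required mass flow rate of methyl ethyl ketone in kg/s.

Heat released by hot stream: Q = 6.70 × 1.53 × (537 − 256) = 2880.5 kJ/s
Energy balance on cold side (adiabatic exchanger): Q = ṁ_c·Cp_c·(T_c,out − T_c,in)
ṁ_c = 2880.5 / [2.30 × (58.2 − 18.9)] = 31.868 kg/s

ṁ_c = 31.9 kg/s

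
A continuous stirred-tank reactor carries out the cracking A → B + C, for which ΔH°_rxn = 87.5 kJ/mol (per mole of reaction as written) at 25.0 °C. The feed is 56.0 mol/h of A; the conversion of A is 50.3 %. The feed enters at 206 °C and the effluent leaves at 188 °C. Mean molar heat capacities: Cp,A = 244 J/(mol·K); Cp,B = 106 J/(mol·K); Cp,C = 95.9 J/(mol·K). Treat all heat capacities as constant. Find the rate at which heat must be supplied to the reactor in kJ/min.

Extent of reaction ξ = 0.503 × 56.0 = 28.168 mol/h
Reaction term: ξ·ΔH°_rxn = 28.168 × 87.5 = 2464.7 kJ/h
Sensible, feed 206→25 °C: -2473.2 kJ/h
Outlet flows (mol/h): A 27.832, B 28.168, C 28.168
Sensible, products 25→188 °C: 2033.9 kJ/h
Q = ΔH = 2025.5 kJ/h = 0.56263 kW
Heat supplied = 33.758 kJ/min

Q_in = 33.8 kJ/min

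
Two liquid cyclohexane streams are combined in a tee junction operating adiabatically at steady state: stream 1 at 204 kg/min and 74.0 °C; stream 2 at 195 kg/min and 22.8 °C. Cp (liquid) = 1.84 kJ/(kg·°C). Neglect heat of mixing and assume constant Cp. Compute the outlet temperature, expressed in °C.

No heat crosses the boundary, so H_out = H_in.
T_out = Σ ṁᵢCp,ᵢTᵢ / Σ ṁᵢCp,ᵢ
      = 35957 / 734.16 = 48.977 °C

T_out = 49.0 °C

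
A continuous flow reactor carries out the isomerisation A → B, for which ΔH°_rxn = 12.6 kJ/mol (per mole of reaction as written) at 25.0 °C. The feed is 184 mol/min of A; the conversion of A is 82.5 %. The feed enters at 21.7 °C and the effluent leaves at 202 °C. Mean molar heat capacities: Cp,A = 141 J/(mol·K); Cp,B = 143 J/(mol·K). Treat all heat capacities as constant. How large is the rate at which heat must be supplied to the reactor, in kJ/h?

Extent of reaction ξ = 0.825 × 184 = 151.8 mol/min
Reaction term: ξ·ΔH°_rxn = 151.8 × 12.6 = 1912.7 kJ/min
Sensible, feed 21.7→25 °C: 85.615 kJ/min
Outlet flows (mol/min): A 32.2, B 151.8
Sensible, products 25→202 °C: 4645.8 kJ/min
Q = ΔH = 6644.1 kJ/min = 110.74 kW
Heat supplied = 398650 kJ/h

Q_in = 399000 kJ/h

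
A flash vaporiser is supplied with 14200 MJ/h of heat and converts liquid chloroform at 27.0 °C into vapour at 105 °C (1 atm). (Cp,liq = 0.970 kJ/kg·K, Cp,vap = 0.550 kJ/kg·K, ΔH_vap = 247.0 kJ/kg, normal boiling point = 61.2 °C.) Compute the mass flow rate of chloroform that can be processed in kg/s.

Δh = 0.970×(61.2−27.0) + 247.0 + 0.550×(105−61.2) = 304.26 kJ/kg
Q = 14200 MJ/h = 3944.4 kJ/s = 3944.4 kJ/s
ṁ = Q/Δh = 3944.4 / 304.26 = 12.964 kg/s

ṁ = 13.0 kg/s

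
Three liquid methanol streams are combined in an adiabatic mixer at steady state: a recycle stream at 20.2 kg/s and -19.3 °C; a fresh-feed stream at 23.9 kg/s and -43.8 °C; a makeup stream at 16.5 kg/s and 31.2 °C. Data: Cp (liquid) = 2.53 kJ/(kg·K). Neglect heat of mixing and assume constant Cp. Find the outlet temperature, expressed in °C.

Adiabatic, steady state ⇒ Σ ṁᵢCp,ᵢ(T_out − Tᵢ) = 0
T_out = Σ ṁᵢCp,ᵢTᵢ / Σ ṁᵢCp,ᵢ
      = -2332.4 / 153.32 = -15.213 °C

T_out = -15.2 °C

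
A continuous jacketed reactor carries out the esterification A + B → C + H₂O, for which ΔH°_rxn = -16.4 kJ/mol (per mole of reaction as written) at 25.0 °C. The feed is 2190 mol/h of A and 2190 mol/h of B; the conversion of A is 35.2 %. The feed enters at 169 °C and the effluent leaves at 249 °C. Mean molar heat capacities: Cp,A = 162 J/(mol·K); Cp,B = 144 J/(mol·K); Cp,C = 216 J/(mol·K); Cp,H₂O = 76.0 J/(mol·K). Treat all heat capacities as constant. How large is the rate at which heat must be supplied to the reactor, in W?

Extent of reaction ξ = 0.352 × 2190 = 770.88 mol/h
Reaction term: ξ·ΔH°_rxn = 770.88 × -16.4 = -12642 kJ/h
Sensible, feed 169→25 °C: -96500 kJ/h
Outlet flows (mol/h): A 1419.1, B 1419.1, C 770.88, H₂O 770.88
Sensible, products 25→249 °C: 147690 kJ/h
Q = ΔH = 38551 kJ/h = 10.709 kW
Heat supplied = 10709 W

Q_in = 10700 W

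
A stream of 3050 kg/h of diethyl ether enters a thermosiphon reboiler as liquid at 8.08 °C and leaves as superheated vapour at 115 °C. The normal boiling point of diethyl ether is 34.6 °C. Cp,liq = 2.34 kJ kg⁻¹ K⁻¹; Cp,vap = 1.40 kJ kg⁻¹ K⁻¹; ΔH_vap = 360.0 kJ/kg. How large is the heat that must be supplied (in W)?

Q = 453000 W

liquid 8.08→34.6 °C: 62.057 kJ/kg
vaporisation at 34.6 °C: 360 kJ/kg
vapour 34.6→115 °C: 112.56 kJ/kg
Δh = 62.057 + 360 + 112.56 = 534.62 kJ/kg
Q = ṁ·Δh = 3050 kg/h × 534.62 kJ/kg = 1.6306e+06 kJ/h
|Q| = 452.94 kW = 452940 W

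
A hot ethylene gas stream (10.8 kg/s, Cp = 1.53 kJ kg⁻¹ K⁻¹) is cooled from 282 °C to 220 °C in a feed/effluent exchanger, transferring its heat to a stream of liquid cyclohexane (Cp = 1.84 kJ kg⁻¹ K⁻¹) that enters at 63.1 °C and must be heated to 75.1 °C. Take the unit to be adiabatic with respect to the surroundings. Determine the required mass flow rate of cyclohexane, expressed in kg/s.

Heat released by hot stream: Q = 10.8 × 1.53 × (282 − 220) = 1024.5 kJ/s
Energy balance on cold side (adiabatic exchanger): Q = ṁ_c·Cp_c·(T_c,out − T_c,in)
ṁ_c = 1024.5 / [1.84 × (75.1 − 63.1)] = 46.399 kg/s

ṁ_c = 46.4 kg/s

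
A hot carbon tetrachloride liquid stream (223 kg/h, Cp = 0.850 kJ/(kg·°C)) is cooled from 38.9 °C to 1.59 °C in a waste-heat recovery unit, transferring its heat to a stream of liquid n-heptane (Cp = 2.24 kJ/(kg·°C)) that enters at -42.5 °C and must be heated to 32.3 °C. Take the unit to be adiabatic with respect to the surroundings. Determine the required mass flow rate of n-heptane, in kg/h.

Heat released by hot stream: Q = 223 × 0.850 × (38.9 − 1.59) = 7072.1 kJ/h
Energy balance on cold side (adiabatic exchanger): Q = ṁ_c·Cp_c·(T_c,out − T_c,in)
ṁ_c = 7072.1 / [2.24 × (32.3 − -42.5)] = 42.208 kg/h

ṁ_c = 42.2 kg/h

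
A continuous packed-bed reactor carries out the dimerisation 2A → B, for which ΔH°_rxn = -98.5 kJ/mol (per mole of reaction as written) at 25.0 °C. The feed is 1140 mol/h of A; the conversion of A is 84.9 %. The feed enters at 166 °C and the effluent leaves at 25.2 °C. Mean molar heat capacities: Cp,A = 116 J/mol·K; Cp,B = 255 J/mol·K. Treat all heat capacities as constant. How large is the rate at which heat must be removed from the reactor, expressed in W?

Extent of reaction ξ = 0.849 × 1140 / 2 = 483.93 mol/h
Reaction term: ξ·ΔH°_rxn = 483.93 × -98.5 = -47667 kJ/h
Sensible, feed 166→25 °C: -18646 kJ/h
Outlet flows (mol/h): A 172.14, B 483.93
Sensible, products 25→25.2 °C: 28.674 kJ/h
Q = ΔH = -66284 kJ/h = -18.412 kW
Heat removed = 18412 W

Q_out = 18400 W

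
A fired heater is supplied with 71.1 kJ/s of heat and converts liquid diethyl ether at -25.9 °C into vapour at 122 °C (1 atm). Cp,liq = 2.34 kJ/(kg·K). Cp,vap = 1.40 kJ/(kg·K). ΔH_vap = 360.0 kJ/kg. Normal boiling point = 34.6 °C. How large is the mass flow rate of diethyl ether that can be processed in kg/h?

ṁ = 410 kg/h

Δh = 2.34×(34.6−-25.9) + 360.0 + 1.40×(122−34.6) = 623.93 kJ/kg
Q = 71.1 kJ/s = 71.1 kJ/s = 255960 kJ/h
ṁ = Q/Δh = 255960 / 623.93 = 410.24 kg/h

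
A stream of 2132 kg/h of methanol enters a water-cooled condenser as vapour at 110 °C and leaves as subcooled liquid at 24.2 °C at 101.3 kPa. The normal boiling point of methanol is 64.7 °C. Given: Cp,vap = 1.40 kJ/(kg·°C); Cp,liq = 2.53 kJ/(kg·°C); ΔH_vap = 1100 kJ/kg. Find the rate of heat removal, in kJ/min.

Q_c = 45000 kJ/min

vapour 110→64.7 °C: -63.42 kJ/kg
condensation at 64.7 °C: -1100 kJ/kg
liquid 64.7→24.2 °C: -102.46 kJ/kg
Δh = -63.42 + -1100 + -102.46 = -1265.9 kJ/kg
Q = ṁ·Δh = 2132 kg/h × -1265.9 kJ/kg = -2.6989e+06 kJ/h
|Q| = 749.69 kW = 44981 kJ/min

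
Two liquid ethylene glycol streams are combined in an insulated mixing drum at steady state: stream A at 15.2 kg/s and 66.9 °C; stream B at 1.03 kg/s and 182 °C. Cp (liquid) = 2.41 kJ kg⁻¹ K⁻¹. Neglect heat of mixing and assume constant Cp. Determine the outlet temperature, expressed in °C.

T_out = 74.2 °C

No heat crosses the boundary, so H_out = H_in.
Σ ṁᵢCp,ᵢTᵢ = 15.2×2.41×66.9 + 1.03×2.41×182 = 2902.5
Σ ṁᵢCp,ᵢ = 15.2×2.41 + 1.03×2.41 = 39.114
T_out = 2902.5 / 39.114 = 74.205 °C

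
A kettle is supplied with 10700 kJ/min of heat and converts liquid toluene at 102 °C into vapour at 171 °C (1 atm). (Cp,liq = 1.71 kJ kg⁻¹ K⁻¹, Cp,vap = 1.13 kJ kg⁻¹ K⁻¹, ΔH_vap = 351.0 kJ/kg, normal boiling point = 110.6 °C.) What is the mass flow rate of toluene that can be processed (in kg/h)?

ṁ = 1480 kg/h

Δh = 1.71×(110.6−102) + 351.0 + 1.13×(171−110.6) = 433.96 kJ/kg
Q = 10700 kJ/min = 178.33 kJ/s = 642000 kJ/h
ṁ = Q/Δh = 642000 / 433.96 = 1479.4 kg/h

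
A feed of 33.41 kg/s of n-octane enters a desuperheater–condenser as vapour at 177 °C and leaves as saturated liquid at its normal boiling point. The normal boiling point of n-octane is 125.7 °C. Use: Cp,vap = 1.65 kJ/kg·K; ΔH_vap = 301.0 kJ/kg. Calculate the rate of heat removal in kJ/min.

Q_c = 773000 kJ/min

vapour 177→125.7 °C: -84.645 kJ/kg
condensation at 125.7 °C: -301 kJ/kg
Δh = -84.645 + -301 = -385.64 kJ/kg
Q = ṁ·Δh = 33.41 kg/s × -385.64 kJ/kg = -12884 kJ/s
|Q| = 12884 kW = 773060 kJ/min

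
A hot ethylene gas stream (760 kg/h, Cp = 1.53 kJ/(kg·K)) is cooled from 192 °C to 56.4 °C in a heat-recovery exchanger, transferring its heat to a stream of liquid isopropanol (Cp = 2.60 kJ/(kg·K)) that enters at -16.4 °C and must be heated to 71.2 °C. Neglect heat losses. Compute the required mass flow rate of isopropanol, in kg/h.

ṁ_c = 692 kg/h

Heat released by hot stream: Q = 760 × 1.53 × (192 − 56.4) = 157680 kJ/h
Energy balance on cold side (adiabatic exchanger): Q = ṁ_c·Cp_c·(T_c,out − T_c,in)
ṁ_c = 157680 / [2.60 × (71.2 − -16.4)] = 692.29 kg/h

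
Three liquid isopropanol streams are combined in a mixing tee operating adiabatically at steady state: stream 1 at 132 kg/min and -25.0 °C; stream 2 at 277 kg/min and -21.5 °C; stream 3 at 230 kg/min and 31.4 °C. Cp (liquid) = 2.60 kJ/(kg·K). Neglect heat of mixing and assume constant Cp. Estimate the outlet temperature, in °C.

No heat crosses the boundary, so H_out = H_in.
Σ ṁᵢCp,ᵢTᵢ = 132×2.60×-25.0 + 277×2.60×-21.5 + 230×2.60×31.4 = -5287.1
Σ ṁᵢCp,ᵢ = 132×2.60 + 277×2.60 + 230×2.60 = 1661.4
T_out = -5287.1 / 1661.4 = -3.1823 °C

T_out = -3.18 °C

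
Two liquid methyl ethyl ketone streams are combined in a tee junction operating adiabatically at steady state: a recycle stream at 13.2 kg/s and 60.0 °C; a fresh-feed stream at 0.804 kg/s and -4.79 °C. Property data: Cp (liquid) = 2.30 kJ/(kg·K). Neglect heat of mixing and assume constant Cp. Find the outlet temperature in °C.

T_out = 56.3 °C

Adiabatic, steady state ⇒ Σ ṁᵢCp,ᵢ(T_out − Tᵢ) = 0
T_out = Σ ṁᵢCp,ᵢTᵢ / Σ ṁᵢCp,ᵢ
      = 1812.7 / 32.209 = 56.28 °C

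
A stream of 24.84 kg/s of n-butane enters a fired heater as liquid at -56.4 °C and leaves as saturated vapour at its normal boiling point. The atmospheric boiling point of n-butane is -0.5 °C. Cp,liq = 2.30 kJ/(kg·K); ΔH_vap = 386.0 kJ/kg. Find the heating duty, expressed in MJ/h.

liquid -56.4→-0.5 °C: 128.57 kJ/kg
vaporisation at -0.5 °C: 386 kJ/kg
Δh = 128.57 + 386 = 514.57 kJ/kg
Q = ṁ·Δh = 24.84 kg/s × 514.57 kJ/kg = 12782 kJ/s
|Q| = 12782 kW = 46015 MJ/h

Q = 46000 MJ/h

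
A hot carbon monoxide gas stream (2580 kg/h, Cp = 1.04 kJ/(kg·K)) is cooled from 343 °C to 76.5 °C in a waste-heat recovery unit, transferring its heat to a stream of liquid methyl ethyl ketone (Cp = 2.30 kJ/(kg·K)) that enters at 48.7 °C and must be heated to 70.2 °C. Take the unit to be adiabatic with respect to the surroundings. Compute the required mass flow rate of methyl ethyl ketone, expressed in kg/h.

Heat released by hot stream: Q = 2580 × 1.04 × (343 − 76.5) = 715070 kJ/h
Energy balance on cold side (adiabatic exchanger): Q = ṁ_c·Cp_c·(T_c,out − T_c,in)
ṁ_c = 715070 / [2.30 × (70.2 − 48.7)] = 14461 kg/h

ṁ_c = 14500 kg/h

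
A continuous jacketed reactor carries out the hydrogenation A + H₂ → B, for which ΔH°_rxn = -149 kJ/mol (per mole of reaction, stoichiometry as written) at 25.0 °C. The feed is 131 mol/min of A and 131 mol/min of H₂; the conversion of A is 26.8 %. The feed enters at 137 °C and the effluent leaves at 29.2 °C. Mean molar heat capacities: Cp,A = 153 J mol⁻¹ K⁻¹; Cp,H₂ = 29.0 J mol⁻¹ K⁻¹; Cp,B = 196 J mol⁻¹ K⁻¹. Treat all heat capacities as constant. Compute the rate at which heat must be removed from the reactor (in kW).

Q_out = 130 kW

Extent of reaction ξ = 0.268 × 131 = 35.108 mol/min
Reaction term: ξ·ΔH°_rxn = 35.108 × -149 = -5231.1 kJ/min
Sensible, feed 137→25 °C: -2670.3 kJ/min
Outlet flows (mol/min): A 95.892, H₂ 95.892, B 35.108
Sensible, products 25→29.2 °C: 102.2 kJ/min
Q = ΔH = -7799.2 kJ/min = -129.99 kW
Heat removed = 129.99 kW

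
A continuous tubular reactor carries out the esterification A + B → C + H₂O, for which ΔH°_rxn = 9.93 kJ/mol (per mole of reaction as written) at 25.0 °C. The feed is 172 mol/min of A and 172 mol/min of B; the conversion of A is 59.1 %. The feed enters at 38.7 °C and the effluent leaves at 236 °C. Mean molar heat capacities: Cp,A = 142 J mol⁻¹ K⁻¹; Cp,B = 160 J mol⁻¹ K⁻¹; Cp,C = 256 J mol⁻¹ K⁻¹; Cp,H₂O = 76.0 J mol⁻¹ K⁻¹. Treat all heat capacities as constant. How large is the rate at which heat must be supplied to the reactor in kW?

Q_in = 198 kW

Extent of reaction ξ = 0.591 × 172 = 101.65 mol/min
Reaction term: ξ·ΔH°_rxn = 101.65 × 9.93 = 1009.4 kJ/min
Sensible, feed 38.7→25 °C: -711.63 kJ/min
Outlet flows (mol/min): A 70.348, B 70.348, C 101.65, H₂O 101.65
Sensible, products 25→236 °C: 11604 kJ/min
Q = ΔH = 11901 kJ/min = 198.36 kW
Heat supplied = 198.36 kW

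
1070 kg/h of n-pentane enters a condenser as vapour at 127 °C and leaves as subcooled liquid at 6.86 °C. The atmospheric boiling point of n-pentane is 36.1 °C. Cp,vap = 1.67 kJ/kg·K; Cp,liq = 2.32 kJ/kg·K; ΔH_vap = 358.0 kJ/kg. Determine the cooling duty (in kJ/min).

Q_c = 10300 kJ/min

vapour 127→36.1 °C: -151.8 kJ/kg
condensation at 36.1 °C: -358 kJ/kg
liquid 36.1→6.86 °C: -67.837 kJ/kg
Δh = -151.8 + -358 + -67.837 = -577.64 kJ/kg
Q = ṁ·Δh = 1070 kg/h × -577.64 kJ/kg = -618070 kJ/h
|Q| = 171.69 kW = 10301 kJ/min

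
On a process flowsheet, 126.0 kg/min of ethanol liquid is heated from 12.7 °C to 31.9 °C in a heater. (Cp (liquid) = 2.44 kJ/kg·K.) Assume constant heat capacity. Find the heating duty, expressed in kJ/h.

Q = 354000 kJ/h

Q = ṁ·Cp·ΔT = 126.0 × 2.44 × (31.9 − 12.7) = 5902.8 kJ/min
Converting: 5902.8 / 60 s = 98.381 kW
Heating duty = 354170 kJ/h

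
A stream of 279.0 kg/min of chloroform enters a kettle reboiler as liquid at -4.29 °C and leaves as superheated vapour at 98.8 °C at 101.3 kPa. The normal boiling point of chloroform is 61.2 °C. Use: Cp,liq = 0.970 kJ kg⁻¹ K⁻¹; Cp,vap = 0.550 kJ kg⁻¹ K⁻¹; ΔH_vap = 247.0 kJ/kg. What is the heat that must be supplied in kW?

liquid -4.29→61.2 °C: 63.525 kJ/kg
vaporisation at 61.2 °C: 247 kJ/kg
vapour 61.2→98.8 °C: 20.68 kJ/kg
Δh = 63.525 + 247 + 20.68 = 331.21 kJ/kg
Q = ṁ·Δh = 279.0 kg/min × 331.21 kJ/kg = 92406 kJ/min
|Q| = 1540.1 kW

Q = 1540 kW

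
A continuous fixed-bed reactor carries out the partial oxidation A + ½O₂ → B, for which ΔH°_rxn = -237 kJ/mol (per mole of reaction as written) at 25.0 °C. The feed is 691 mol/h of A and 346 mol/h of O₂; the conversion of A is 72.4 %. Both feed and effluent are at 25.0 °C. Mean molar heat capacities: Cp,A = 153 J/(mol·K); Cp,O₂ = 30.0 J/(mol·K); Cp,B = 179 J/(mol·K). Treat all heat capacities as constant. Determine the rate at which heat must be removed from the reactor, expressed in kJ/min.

Q_out = 1980 kJ/min

Extent of reaction ξ = 0.724 × 691 = 500.28 mol/h
Reaction term: ξ·ΔH°_rxn = 500.28 × -237 = -118570 kJ/h
Q = ΔH = -118570 kJ/h = -32.935 kW
Heat removed = 1976.1 kJ/min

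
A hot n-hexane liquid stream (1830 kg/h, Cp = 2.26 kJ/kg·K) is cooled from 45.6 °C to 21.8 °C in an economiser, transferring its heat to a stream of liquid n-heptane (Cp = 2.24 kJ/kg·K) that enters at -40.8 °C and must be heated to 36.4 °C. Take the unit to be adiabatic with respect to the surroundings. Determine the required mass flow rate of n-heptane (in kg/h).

Heat released by hot stream: Q = 1830 × 2.26 × (45.6 − 21.8) = 98432 kJ/h
Energy balance on cold side (adiabatic exchanger): Q = ṁ_c·Cp_c·(T_c,out − T_c,in)
ṁ_c = 98432 / [2.24 × (36.4 − -40.8)] = 569.21 kg/h

ṁ_c = 569 kg/h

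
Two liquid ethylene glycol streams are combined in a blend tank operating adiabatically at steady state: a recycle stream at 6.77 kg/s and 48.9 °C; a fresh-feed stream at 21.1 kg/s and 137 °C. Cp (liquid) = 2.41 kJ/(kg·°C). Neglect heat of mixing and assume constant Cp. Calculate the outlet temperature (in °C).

T_out = 116 °C

Adiabatic, steady state ⇒ Σ ṁᵢCp,ᵢ(T_out − Tᵢ) = 0
T_out = Σ ṁᵢCp,ᵢTᵢ / Σ ṁᵢCp,ᵢ
      = 7764.4 / 67.167 = 115.6 °C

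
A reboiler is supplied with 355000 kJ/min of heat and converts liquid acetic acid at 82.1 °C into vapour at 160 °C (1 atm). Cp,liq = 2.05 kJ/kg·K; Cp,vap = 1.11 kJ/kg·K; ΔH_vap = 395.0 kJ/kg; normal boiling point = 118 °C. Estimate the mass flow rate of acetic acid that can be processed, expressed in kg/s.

Δh = 2.05×(118−82.1) + 395.0 + 1.11×(160−118) = 515.22 kJ/kg
Q = 355000 kJ/min = 5916.7 kJ/s = 5916.7 kJ/s
ṁ = Q/Δh = 5916.7 / 515.22 = 11.484 kg/s

ṁ = 11.5 kg/s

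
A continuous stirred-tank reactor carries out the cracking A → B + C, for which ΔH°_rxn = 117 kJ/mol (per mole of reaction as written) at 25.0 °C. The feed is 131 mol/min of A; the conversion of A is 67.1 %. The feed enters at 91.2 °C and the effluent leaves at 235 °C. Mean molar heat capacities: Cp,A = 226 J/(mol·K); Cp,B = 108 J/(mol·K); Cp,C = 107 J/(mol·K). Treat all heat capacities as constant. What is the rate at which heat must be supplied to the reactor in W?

Q_in = 239000 W

Extent of reaction ξ = 0.671 × 131 = 87.901 mol/min
Reaction term: ξ·ΔH°_rxn = 87.901 × 117 = 10284 kJ/min
Sensible, feed 91.2→25 °C: -1959.9 kJ/min
Outlet flows (mol/min): A 43.099, B 87.901, C 87.901
Sensible, products 25→235 °C: 6014.2 kJ/min
Q = ΔH = 14339 kJ/min = 238.98 kW
Heat supplied = 238980 W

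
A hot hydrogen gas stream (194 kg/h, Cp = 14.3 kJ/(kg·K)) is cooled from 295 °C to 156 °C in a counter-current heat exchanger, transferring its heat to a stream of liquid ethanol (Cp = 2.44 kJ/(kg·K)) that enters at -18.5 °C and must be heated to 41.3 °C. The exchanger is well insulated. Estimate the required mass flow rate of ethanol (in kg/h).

ṁ_c = 2640 kg/h

Heat released by hot stream: Q = 194 × 14.3 × (295 − 156) = 385610 kJ/h
Energy balance on cold side (adiabatic exchanger): Q = ṁ_c·Cp_c·(T_c,out − T_c,in)
ṁ_c = 385610 / [2.44 × (41.3 − -18.5)] = 2642.8 kg/h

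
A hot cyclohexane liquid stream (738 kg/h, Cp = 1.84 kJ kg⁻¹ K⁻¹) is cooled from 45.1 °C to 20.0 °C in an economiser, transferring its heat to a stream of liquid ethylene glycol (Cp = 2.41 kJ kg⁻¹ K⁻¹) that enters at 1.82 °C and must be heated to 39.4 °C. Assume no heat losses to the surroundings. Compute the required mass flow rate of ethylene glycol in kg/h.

Heat released by hot stream: Q = 738 × 1.84 × (45.1 − 20.0) = 34084 kJ/h
Energy balance on cold side (adiabatic exchanger): Q = ṁ_c·Cp_c·(T_c,out − T_c,in)
ṁ_c = 34084 / [2.41 × (39.4 − 1.82)] = 376.33 kg/h

ṁ_c = 376 kg/h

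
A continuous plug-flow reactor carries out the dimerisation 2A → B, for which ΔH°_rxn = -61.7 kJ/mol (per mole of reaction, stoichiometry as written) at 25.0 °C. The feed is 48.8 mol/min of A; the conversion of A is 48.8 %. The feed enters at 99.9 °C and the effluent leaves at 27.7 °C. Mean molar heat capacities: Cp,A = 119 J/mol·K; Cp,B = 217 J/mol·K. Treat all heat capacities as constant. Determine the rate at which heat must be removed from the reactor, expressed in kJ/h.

Q_out = 69300 kJ/h

Extent of reaction ξ = 0.488 × 48.8 / 2 = 11.907 mol/min
Reaction term: ξ·ΔH°_rxn = 11.907 × -61.7 = -734.67 kJ/min
Sensible, feed 99.9→25 °C: -434.96 kJ/min
Outlet flows (mol/min): A 24.986, B 11.907
Sensible, products 25→27.7 °C: 15.004 kJ/min
Q = ΔH = -1154.6 kJ/min = -19.244 kW
Heat removed = 69278 kJ/h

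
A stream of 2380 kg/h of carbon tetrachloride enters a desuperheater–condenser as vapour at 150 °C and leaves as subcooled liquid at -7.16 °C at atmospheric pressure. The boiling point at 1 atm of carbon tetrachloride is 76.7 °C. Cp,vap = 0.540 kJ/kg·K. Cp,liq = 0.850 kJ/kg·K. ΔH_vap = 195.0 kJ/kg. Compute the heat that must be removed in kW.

vapour 150→76.7 °C: -39.582 kJ/kg
condensation at 76.7 °C: -195 kJ/kg
liquid 76.7→-7.16 °C: -71.281 kJ/kg
Δh = -39.582 + -195 + -71.281 = -305.86 kJ/kg
Q = ṁ·Δh = 2380 kg/h × -305.86 kJ/kg = -727950 kJ/h
|Q| = 202.21 kW

Q_c = 202 kW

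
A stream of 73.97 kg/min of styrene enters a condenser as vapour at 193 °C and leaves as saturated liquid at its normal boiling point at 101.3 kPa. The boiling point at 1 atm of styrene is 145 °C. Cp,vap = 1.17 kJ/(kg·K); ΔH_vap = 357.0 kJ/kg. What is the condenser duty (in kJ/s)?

Q_c = 509 kJ/s

vapour 193→145 °C: -56.16 kJ/kg
condensation at 145 °C: -357 kJ/kg
Δh = -56.16 + -357 = -413.16 kJ/kg
Q = ṁ·Δh = 73.97 kg/min × -413.16 kJ/kg = -30561 kJ/min
|Q| = 509.36 kW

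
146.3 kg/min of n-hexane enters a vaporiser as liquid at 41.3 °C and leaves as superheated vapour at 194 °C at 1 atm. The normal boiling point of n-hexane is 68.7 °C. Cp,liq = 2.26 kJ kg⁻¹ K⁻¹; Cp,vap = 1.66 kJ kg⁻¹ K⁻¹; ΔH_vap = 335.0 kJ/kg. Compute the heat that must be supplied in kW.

Q = 1480 kW

liquid 41.3→68.7 °C: 61.924 kJ/kg
vaporisation at 68.7 °C: 335 kJ/kg
vapour 68.7→194 °C: 208 kJ/kg
Δh = 61.924 + 335 + 208 = 604.92 kJ/kg
Q = ṁ·Δh = 146.3 kg/min × 604.92 kJ/kg = 88500 kJ/min
|Q| = 1475 kW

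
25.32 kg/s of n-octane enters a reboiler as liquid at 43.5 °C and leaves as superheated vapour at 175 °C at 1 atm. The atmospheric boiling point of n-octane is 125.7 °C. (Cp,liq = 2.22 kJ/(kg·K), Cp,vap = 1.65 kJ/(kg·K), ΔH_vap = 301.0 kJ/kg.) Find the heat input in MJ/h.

liquid 43.5→125.7 °C: 182.48 kJ/kg
vaporisation at 125.7 °C: 301 kJ/kg
vapour 125.7→175 °C: 81.345 kJ/kg
Δh = 182.48 + 301 + 81.345 = 564.83 kJ/kg
Q = ṁ·Δh = 25.32 kg/s × 564.83 kJ/kg = 14301 kJ/s
|Q| = 14301 kW = 51485 MJ/h

Q = 51500 MJ/h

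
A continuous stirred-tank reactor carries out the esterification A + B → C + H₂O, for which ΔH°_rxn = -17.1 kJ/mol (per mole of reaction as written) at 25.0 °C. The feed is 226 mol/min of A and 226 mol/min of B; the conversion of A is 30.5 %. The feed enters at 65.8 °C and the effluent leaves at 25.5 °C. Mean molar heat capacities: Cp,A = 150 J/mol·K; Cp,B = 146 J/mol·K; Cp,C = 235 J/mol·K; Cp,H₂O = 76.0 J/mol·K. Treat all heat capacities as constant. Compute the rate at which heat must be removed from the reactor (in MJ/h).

Extent of reaction ξ = 0.305 × 226 = 68.93 mol/min
Reaction term: ξ·ΔH°_rxn = 68.93 × -17.1 = -1178.7 kJ/min
Sensible, feed 65.8→25 °C: -2729.4 kJ/min
Outlet flows (mol/min): A 157.07, B 157.07, C 68.93, H₂O 68.93
Sensible, products 25→25.5 °C: 33.965 kJ/min
Q = ΔH = -3874.1 kJ/min = -64.568 kW
Heat removed = 232.45 MJ/h

Q_out = 232 MJ/h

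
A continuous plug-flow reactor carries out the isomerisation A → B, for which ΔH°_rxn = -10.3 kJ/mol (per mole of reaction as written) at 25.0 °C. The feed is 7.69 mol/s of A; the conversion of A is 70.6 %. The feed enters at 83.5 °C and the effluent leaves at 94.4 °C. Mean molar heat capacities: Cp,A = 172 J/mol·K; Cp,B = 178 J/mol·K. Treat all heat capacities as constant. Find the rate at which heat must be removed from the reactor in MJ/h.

Q_out = 141 MJ/h

Extent of reaction ξ = 0.706 × 7.69 = 5.4291 mol/s
Reaction term: ξ·ΔH°_rxn = 5.4291 × -10.3 = -55.92 kJ/s
Sensible, feed 83.5→25 °C: -77.377 kJ/s
Outlet flows (mol/s): A 2.2609, B 5.4291
Sensible, products 25→94.4 °C: 94.055 kJ/s
Q = ΔH = -39.242 kJ/s = -39.242 kW
Heat removed = 141.27 MJ/h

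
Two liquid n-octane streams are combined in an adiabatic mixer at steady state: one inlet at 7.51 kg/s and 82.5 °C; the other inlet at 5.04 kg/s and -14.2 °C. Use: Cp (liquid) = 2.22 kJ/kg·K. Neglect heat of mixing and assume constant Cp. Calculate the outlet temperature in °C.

No heat crosses the boundary, so H_out = H_in.
T_out = Σ ṁᵢCp,ᵢTᵢ / Σ ṁᵢCp,ᵢ
      = 1216.6 / 27.861 = 43.666 °C

T_out = 43.7 °C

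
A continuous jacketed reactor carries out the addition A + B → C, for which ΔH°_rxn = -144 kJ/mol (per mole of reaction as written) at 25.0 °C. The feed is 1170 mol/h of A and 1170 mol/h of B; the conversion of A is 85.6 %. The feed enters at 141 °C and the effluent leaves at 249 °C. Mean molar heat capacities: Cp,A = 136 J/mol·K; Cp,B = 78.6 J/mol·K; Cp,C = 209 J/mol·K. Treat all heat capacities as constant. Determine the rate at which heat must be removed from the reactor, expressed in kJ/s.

Extent of reaction ξ = 0.856 × 1170 = 1001.5 mol/h
Reaction term: ξ·ΔH°_rxn = 1001.5 × -144 = -144220 kJ/h
Sensible, feed 141→25 °C: -29126 kJ/h
Outlet flows (mol/h): A 168.48, B 168.48, C 1001.5
Sensible, products 25→249 °C: 54986 kJ/h
Q = ΔH = -118360 kJ/h = -32.877 kW
Heat removed = 32.877 kJ/s

Q_out = 32.9 kJ/s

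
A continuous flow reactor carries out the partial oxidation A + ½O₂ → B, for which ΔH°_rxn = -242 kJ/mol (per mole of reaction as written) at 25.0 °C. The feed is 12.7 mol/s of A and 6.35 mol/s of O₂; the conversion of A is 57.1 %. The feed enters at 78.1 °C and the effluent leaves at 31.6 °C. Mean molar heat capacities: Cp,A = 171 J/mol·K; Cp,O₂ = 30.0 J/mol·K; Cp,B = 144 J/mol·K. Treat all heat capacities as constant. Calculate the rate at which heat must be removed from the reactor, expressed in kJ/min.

Extent of reaction ξ = 0.571 × 12.7 = 7.2517 mol/s
Reaction term: ξ·ΔH°_rxn = 7.2517 × -242 = -1754.9 kJ/s
Sensible, feed 78.1→25 °C: -125.43 kJ/s
Outlet flows (mol/s): A 5.4483, O₂ 2.7242, B 7.2517
Sensible, products 25→31.6 °C: 13.58 kJ/s
Q = ΔH = -1866.8 kJ/s = -1866.8 kW
Heat removed = 112010 kJ/min

Q_out = 112000 kJ/min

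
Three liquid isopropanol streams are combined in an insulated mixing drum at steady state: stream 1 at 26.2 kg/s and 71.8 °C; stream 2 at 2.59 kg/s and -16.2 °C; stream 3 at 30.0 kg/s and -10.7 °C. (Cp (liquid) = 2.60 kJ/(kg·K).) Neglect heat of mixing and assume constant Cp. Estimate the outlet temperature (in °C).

Energy balance with Q = 0: Σ ṁᵢCp,ᵢ(T_out − Tᵢ) = 0
T_out = Σ ṁᵢCp,ᵢTᵢ / Σ ṁᵢCp,ᵢ
      = 3947.3 / 152.85 = 25.824 °C

T_out = 25.8 °C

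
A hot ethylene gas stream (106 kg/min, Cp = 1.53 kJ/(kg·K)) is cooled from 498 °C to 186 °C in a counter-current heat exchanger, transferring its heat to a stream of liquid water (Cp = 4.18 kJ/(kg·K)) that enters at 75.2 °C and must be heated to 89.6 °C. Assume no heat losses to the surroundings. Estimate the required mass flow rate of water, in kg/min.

ṁ_c = 841 kg/min

Heat released by hot stream: Q = 106 × 1.53 × (498 − 186) = 50600 kJ/min
Energy balance on cold side (adiabatic exchanger): Q = ṁ_c·Cp_c·(T_c,out − T_c,in)
ṁ_c = 50600 / [4.18 × (89.6 − 75.2)] = 840.65 kg/min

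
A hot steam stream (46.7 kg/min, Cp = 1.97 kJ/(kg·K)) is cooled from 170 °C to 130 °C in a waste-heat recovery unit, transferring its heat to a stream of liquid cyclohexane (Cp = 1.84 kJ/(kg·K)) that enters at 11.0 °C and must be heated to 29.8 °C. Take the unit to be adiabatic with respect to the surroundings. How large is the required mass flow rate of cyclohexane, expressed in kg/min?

Heat released by hot stream: Q = 46.7 × 1.97 × (170 − 130) = 3680 kJ/min
Energy balance on cold side (adiabatic exchanger): Q = ṁ_c·Cp_c·(T_c,out − T_c,in)
ṁ_c = 3680 / [1.84 × (29.8 − 11.0)] = 106.38 kg/min

ṁ_c = 106 kg/min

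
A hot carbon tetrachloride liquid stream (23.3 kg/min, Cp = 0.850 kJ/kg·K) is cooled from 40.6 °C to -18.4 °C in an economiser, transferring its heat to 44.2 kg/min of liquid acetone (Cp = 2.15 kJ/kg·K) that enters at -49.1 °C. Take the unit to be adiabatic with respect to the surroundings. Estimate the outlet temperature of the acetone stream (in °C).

Heat released by hot stream: Q = 23.3 × 0.850 × (40.6 − -18.4) = 1168.5 kJ/min
Energy balance on cold side (adiabatic exchanger): Q = ṁ_c·Cp_c·(T_c,out − T_c,in)
T_c,out = -49.1 + 1168.5/(44.2 × 2.15) = -36.804 °C

T_c,out = -36.8 °C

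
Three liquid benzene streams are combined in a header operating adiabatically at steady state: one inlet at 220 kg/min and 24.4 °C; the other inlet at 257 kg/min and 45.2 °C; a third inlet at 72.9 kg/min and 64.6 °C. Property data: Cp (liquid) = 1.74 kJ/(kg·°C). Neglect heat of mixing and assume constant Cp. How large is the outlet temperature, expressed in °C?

Energy balance with Q = 0: Σ ṁᵢCp,ᵢ(T_out − Tᵢ) = 0
Σ ṁᵢCp,ᵢTᵢ = 220×1.74×24.4 + 257×1.74×45.2 + 72.9×1.74×64.6 = 37747
Σ ṁᵢCp,ᵢ = 220×1.74 + 257×1.74 + 72.9×1.74 = 956.83
T_out = 37747 / 956.83 = 39.45 °C

T_out = 39.5 °C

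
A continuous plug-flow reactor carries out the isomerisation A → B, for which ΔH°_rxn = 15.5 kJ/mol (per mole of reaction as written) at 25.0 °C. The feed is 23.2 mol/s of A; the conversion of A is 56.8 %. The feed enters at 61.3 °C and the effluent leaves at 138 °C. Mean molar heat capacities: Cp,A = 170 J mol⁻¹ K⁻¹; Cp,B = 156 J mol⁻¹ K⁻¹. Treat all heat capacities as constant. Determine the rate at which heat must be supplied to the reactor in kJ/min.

Extent of reaction ξ = 0.568 × 23.2 = 13.178 mol/s
Reaction term: ξ·ΔH°_rxn = 13.178 × 15.5 = 204.25 kJ/s
Sensible, feed 61.3→25 °C: -143.17 kJ/s
Outlet flows (mol/s): A 10.022, B 13.178
Sensible, products 25→138 °C: 424.83 kJ/s
Q = ΔH = 485.91 kJ/s = 485.91 kW
Heat supplied = 29155 kJ/min

Q_in = 29200 kJ/min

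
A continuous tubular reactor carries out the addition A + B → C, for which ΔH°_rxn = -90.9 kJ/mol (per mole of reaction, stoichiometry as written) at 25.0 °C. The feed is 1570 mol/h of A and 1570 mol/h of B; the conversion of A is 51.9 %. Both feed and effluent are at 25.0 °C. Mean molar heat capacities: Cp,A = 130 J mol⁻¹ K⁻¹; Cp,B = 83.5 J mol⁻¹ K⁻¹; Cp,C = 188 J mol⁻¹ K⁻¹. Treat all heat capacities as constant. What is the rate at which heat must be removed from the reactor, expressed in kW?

Extent of reaction ξ = 0.519 × 1570 = 814.83 mol/h
Reaction term: ξ·ΔH°_rxn = 814.83 × -90.9 = -74068 kJ/h
Q = ΔH = -74068 kJ/h = -20.574 kW
Heat removed = 20.574 kW

Q_out = 20.6 kW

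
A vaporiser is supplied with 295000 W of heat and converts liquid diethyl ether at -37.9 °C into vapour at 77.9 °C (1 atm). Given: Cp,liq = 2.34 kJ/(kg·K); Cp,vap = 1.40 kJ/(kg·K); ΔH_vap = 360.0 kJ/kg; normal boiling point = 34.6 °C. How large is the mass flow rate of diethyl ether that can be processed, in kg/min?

Δh = 2.34×(34.6−-37.9) + 360.0 + 1.40×(77.9−34.6) = 590.27 kJ/kg
Q = 295000 W = 295 kJ/s = 17700 kJ/min
ṁ = Q/Δh = 17700 / 590.27 = 29.986 kg/min

ṁ = 30.0 kg/min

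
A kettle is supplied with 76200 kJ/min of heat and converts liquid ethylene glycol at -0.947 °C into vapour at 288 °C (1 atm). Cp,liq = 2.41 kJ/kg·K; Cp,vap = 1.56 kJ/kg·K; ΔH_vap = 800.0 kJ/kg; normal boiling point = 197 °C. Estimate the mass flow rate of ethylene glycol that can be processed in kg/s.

Δh = 2.41×(197−-0.947) + 800.0 + 1.56×(288−197) = 1419 kJ/kg
Q = 76200 kJ/min = 1270 kJ/s = 1270 kJ/s
ṁ = Q/Δh = 1270 / 1419 = 0.89499 kg/s

ṁ = 0.895 kg/s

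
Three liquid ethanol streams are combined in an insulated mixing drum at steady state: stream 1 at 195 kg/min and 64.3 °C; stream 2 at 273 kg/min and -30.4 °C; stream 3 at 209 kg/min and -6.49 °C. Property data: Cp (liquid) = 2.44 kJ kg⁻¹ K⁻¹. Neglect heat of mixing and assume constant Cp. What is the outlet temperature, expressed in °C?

Adiabatic, steady state ⇒ Σ ṁᵢCp,ᵢ(T_out − Tᵢ) = 0
T_out = Σ ṁᵢCp,ᵢTᵢ / Σ ṁᵢCp,ᵢ
      = 7034.3 / 1651.9 = 4.2583 °C

T_out = 4.26 °C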